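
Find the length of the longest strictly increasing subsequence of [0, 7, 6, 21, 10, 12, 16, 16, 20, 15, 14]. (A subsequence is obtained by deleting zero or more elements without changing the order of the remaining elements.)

6

Let dp[i] be the longest increasing subsequence ending at position i. Then dp = [1, 2, 2, 3, 3, 4, 5, 5, 6, 5, 5].
The maximum is 6; one witness is 0, 7, 10, 12, 16, 20 at positions 1,2,5,6,7,9.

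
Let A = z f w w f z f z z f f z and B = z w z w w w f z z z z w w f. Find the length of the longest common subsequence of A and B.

A longest common subsequence is zwwfzzzf (length 8); the LCS DP confirms no longer common subsequence exists.

8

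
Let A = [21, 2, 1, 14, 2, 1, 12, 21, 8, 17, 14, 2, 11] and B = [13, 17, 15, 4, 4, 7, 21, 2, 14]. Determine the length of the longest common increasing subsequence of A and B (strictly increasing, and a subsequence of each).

A longest common strictly increasing subsequence is 2, 14 (length 2); it appears in order in both A and B, and no longer such subsequence exists.

2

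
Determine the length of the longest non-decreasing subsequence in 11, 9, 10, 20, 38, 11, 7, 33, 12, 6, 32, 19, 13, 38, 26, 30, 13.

7

Let dp[i] be the longest non-decreasing subsequence ending at position i. Then dp = [1, 1, 2, 3, 4, 3, 1, 4, 4, 1, 5, 5, 5, 6, 6, 7, 6].
The maximum is 7; one witness is 9, 10, 11, 12, 19, 26, 30 at positions 2,3,6,9,12,15,16.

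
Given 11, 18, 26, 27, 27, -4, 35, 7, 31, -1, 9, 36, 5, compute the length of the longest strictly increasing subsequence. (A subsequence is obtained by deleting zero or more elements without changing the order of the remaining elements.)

6

Scanning left to right, the best length ending at each element is: 11→1, 18→2, 26→3, 27→4, 27→4, -4→1, 35→5, 7→2, 31→5, -1→2, 9→3, 36→6, 5→3.
So the longest increasing subsequence has length 6, e.g. 11, 18, 26, 27, 35, 36.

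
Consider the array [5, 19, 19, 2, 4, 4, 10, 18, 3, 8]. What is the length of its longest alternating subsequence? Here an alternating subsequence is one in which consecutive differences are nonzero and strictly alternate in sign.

Track the best alternating length ending on an up-step vs a down-step at each position: up/down = 1/1, 2/1, 2/1, 1/3, 4/3, 4/3, 4/3, 4/3, 4/5, 6/5.
The maximum over both is 6; one such subsequence is 5, 19, 2, 4, 3, 8.

6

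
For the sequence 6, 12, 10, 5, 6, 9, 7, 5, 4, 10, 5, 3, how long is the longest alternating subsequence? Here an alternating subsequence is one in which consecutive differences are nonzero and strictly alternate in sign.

7

Track the best alternating length ending on an up-step vs a down-step at each position: up/down = 1/1, 2/1, 2/3, 1/3, 4/3, 4/3, 4/5, 1/5, 1/5, 6/3, 6/7, 1/7.
The maximum over both is 7; one such subsequence is 6, 12, 5, 9, 7, 10, 5.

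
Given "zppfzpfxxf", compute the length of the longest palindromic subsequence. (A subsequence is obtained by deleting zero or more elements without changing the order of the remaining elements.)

One longest palindromic subsequence is fxxf (positions 4,8,9,10); it reads the same forward and backward, and the interval DP gives dp[1][10] = 4.

4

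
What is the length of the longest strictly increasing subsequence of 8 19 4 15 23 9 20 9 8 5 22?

Let dp[i] be the longest increasing subsequence ending at position i. Then dp = [1, 2, 1, 2, 3, 2, 3, 2, 2, 2, 4].
The maximum is 4; one witness is 8, 19, 20, 22 at positions 1,2,7,11.

4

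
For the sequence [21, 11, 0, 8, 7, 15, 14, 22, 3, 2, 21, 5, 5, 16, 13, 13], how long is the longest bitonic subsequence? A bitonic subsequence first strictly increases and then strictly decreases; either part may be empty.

7

One longest bitonic subsequence is 0, 8, 15, 22, 21, 16, 13 (positions 3,4,6,8,11,14,16): it rises to 22 then falls. Length 7 is optimal.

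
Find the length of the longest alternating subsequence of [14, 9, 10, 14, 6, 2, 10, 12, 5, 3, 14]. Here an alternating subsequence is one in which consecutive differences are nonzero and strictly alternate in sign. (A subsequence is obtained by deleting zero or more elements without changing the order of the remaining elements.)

A longest alternating subsequence is 14, 9, 10, 6, 10, 5, 14 (positions 1,2,3,5,7,9,11); its 6 consecutive differences strictly alternate in sign, and length 7 is optimal.

7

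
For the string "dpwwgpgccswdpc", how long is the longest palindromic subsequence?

7

One longest palindromic subsequence is pwgpgwp (positions 2,4,5,6,7,11,13); it reads the same forward and backward, and the interval DP gives dp[1][14] = 7.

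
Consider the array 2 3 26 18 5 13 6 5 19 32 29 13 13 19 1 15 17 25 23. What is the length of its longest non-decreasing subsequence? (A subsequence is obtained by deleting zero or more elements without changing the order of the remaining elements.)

One longest non-decreasing subsequence is 2, 3, 5, 13, 13, 13, 15, 17, 25 (positions 1,2,5,6,12,13,16,17,18), of length 9; no longer one exists.

9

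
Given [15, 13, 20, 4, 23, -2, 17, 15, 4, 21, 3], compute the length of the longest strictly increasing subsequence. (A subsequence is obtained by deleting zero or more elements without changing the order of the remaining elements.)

Let dp[i] be the longest increasing subsequence ending at position i. Then dp = [1, 1, 2, 1, 3, 1, 2, 2, 2, 3, 2].
The maximum is 3; one witness is 15, 20, 23 at positions 1,3,5.

3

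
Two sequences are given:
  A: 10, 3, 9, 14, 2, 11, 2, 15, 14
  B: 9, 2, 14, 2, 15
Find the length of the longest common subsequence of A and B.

4

Backtracking the LCS table gives one alignment: 9 (A3,B1) → 14 (A4,B3) → 2 (A7,B4) → 15 (A8,B5).
So the longest common subsequence has length 4.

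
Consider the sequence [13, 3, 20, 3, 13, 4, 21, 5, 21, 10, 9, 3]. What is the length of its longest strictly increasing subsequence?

Scanning left to right, the best length ending at each element is: 13→1, 3→1, 20→2, 3→1, 13→2, 4→2, 21→3, 5→3, 21→4, 10→4, 9→4, 3→1.
So the longest increasing subsequence has length 4, e.g. 3, 4, 5, 21.

4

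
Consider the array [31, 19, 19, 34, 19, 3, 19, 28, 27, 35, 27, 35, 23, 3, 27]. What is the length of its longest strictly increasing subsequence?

4

Let dp[i] be the longest increasing subsequence ending at position i. Then dp = [1, 1, 1, 2, 1, 1, 2, 3, 3, 4, 3, 4, 3, 1, 4].
The maximum is 4; one witness is 3, 19, 28, 35 at positions 6,7,8,10.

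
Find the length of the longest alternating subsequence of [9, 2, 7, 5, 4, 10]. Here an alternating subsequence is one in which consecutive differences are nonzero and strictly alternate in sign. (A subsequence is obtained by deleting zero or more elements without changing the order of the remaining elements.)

A longest alternating subsequence is 9, 2, 7, 5, 10 (positions 1,2,3,4,6); its 4 consecutive differences strictly alternate in sign, and length 5 is optimal.

5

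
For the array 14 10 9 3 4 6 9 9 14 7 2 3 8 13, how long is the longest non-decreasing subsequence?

Let dp[i] be the longest non-decreasing subsequence ending at position i. Then dp = [1, 1, 1, 1, 2, 3, 4, 5, 6, 4, 1, 2, 5, 6].
The maximum is 6; one witness is 3, 4, 6, 9, 9, 14 at positions 4,5,6,7,8,9.

6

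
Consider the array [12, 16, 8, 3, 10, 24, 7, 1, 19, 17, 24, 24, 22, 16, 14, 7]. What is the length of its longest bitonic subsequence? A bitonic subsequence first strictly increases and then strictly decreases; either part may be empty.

8

One longest bitonic subsequence is 12, 16, 24, 19, 17, 16, 14, 7 (positions 1,2,6,9,10,14,15,16): it rises to 24 then falls. Length 8 is optimal.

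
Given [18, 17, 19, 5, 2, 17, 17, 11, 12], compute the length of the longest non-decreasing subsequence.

3

One longest non-decreasing subsequence is 17, 17, 17 (positions 2,6,7), of length 3; no longer one exists.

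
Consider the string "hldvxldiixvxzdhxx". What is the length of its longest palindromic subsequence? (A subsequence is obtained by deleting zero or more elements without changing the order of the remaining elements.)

10

One longest palindromic subsequence is hdvxiixvdh (positions 1,3,4,5,8,9,10,11,14,15); it reads the same forward and backward, and the interval DP gives dp[1][17] = 10.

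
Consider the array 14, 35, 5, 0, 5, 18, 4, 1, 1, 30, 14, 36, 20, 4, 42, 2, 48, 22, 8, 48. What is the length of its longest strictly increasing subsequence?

7

Let dp[i] be the longest increasing subsequence ending at position i. Then dp = [1, 2, 1, 1, 2, 3, 2, 2, 2, 4, 3, 5, 4, 3, 6, 3, 7, 5, 4, 7].
The maximum is 7; one witness is 0, 5, 18, 30, 36, 42, 48 at positions 4,5,6,10,12,15,17.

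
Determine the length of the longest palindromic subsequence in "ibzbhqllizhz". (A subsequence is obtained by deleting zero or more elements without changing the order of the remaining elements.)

6

One longest palindromic subsequence is zhllhz (positions 3,5,7,8,11,12); it reads the same forward and backward, and the interval DP gives dp[1][12] = 6.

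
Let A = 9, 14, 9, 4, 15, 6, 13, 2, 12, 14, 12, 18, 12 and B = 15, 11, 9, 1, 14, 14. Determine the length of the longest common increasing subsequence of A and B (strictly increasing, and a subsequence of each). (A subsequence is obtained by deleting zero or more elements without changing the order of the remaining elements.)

2

A longest common strictly increasing subsequence is 9, 14 (length 2); it appears in order in both A and B, and no longer such subsequence exists.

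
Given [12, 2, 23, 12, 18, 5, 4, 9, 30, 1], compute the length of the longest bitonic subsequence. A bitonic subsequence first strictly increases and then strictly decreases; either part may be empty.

One longest bitonic subsequence is 12, 23, 18, 5, 4, 1 (positions 1,3,5,6,7,10): it rises to 23 then falls. Length 6 is optimal.

6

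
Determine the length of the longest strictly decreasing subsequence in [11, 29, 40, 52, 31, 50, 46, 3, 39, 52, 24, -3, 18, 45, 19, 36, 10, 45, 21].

7

Scanning left to right, the best length ending at each element is: 11→1, 29→1, 40→1, 52→1, 31→2, 50→2, 46→3, 3→4, 39→4, 52→1, 24→5, -3→6, 18→6, 45→4, 19→6, 36→5, 10→7, 45→4, 21→6.
So the longest decreasing subsequence has length 7, e.g. 52, 50, 46, 39, 24, 18, 10.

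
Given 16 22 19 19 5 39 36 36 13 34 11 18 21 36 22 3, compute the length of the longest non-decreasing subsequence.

Let dp[i] be the longest non-decreasing subsequence ending at position i. Then dp = [1, 2, 2, 3, 1, 4, 4, 5, 2, 4, 2, 3, 4, 6, 5, 1].
The maximum is 6; one witness is 16, 19, 19, 36, 36, 36 at positions 1,3,4,7,8,14.

6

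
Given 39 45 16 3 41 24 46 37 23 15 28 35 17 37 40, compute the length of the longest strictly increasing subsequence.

6

Let dp[i] be the longest increasing subsequence ending at position i. Then dp = [1, 2, 1, 1, 2, 2, 3, 3, 2, 2, 3, 4, 3, 5, 6].
The maximum is 6; one witness is 16, 24, 28, 35, 37, 40 at positions 3,6,11,12,14,15.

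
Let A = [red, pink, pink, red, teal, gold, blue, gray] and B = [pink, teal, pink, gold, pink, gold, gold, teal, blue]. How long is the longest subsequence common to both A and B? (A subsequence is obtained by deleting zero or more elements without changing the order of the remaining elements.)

A longest common subsequence is pink, pink, teal, blue (length 4); the LCS DP confirms no longer common subsequence exists.

4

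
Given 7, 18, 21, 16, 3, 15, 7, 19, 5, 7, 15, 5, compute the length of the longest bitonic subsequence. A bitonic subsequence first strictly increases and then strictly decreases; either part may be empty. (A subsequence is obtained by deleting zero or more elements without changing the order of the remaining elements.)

One longest bitonic subsequence is 7, 18, 21, 16, 15, 7, 5 (positions 1,2,3,4,6,10,12): it rises to 21 then falls. Length 7 is optimal.

7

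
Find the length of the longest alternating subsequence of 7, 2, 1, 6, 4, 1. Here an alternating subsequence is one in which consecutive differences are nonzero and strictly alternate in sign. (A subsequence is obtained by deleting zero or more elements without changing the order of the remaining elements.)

4

Track the best alternating length ending on an up-step vs a down-step at each position: up/down = 1/1, 1/2, 1/2, 3/2, 3/4, 1/4.
The maximum over both is 4; one such subsequence is 7, 2, 6, 4.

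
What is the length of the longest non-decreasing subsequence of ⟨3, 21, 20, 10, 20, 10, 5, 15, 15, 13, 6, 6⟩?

Scanning left to right, the best length ending at each element is: 3→1, 21→2, 20→2, 10→2, 20→3, 10→3, 5→2, 15→4, 15→5, 13→4, 6→3, 6→4.
So the longest non-decreasing subsequence has length 5, e.g. 3, 10, 10, 15, 15.

5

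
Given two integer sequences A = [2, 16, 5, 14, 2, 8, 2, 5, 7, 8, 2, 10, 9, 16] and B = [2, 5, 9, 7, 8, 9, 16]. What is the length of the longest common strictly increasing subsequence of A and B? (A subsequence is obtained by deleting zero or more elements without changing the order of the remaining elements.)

6

For each value that appears in both, track the longest common increasing run ending there.
The best achievable length is 6; one witness is 2, 5, 7, 8, 9, 16 (A-positions 1,3,9,10,13,14, B-positions 1,2,4,5,6,7).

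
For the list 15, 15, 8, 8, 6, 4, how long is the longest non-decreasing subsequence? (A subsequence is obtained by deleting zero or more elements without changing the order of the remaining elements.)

2

One longest non-decreasing subsequence is 15, 15 (positions 1,2), of length 2; no longer one exists.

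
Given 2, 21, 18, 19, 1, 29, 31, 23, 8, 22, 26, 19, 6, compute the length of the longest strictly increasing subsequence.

One longest increasing subsequence is 2, 18, 19, 29, 31 (positions 1,3,4,6,7), of length 5; no longer one exists.

5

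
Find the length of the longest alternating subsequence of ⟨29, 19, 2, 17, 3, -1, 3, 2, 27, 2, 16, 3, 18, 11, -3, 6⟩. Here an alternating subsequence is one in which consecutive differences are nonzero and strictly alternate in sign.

A longest alternating subsequence is 29, 2, 17, -1, 3, 2, 27, 2, 16, 3, 18, -3, 6 (positions 1,3,4,6,7,8,9,10,11,12,13,15,16); its 12 consecutive differences strictly alternate in sign, and length 13 is optimal.

13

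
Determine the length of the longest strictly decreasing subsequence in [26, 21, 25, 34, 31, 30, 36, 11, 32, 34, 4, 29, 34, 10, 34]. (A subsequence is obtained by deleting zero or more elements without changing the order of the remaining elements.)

Scanning left to right, the best length ending at each element is: 26→1, 21→2, 25→2, 34→1, 31→2, 30→3, 36→1, 11→4, 32→2, 34→2, 4→5, 29→4, 34→2, 10→5, 34→2.
So the longest decreasing subsequence has length 5, e.g. 34, 31, 30, 11, 4.

5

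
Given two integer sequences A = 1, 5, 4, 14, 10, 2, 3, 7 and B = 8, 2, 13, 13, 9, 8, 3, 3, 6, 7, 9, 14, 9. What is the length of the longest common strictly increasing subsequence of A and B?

For each value that appears in both, track the longest common increasing run ending there.
The best achievable length is 3; one witness is 2, 3, 7 (A-positions 6,7,8, B-positions 2,7,10).

3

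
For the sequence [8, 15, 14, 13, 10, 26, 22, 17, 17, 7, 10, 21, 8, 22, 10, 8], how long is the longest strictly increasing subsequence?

5

Scanning left to right, the best length ending at each element is: 8→1, 15→2, 14→2, 13→2, 10→2, 26→3, 22→3, 17→3, 17→3, 7→1, 10→2, 21→4, 8→2, 22→5, 10→3, 8→2.
So the longest increasing subsequence has length 5, e.g. 8, 15, 17, 21, 22.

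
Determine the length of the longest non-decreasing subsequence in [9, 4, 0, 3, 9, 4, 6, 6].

One longest non-decreasing subsequence is 0, 3, 4, 6, 6 (positions 3,4,6,7,8), of length 5; no longer one exists.

5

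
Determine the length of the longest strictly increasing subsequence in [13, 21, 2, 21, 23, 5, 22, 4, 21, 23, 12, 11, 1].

One longest increasing subsequence is 13, 21, 22, 23 (positions 1,2,7,10), of length 4; no longer one exists.

4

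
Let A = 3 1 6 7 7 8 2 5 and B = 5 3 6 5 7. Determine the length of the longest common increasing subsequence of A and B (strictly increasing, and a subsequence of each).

3

For each value that appears in both, track the longest common increasing run ending there.
The best achievable length is 3; one witness is 3, 6, 7 (A-positions 1,3,4, B-positions 2,3,5).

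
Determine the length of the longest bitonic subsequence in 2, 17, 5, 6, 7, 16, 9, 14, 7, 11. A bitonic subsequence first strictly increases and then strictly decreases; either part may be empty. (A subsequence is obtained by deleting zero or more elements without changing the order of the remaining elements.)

7

One longest bitonic subsequence is 2, 5, 6, 7, 16, 14, 11 (positions 1,3,4,5,6,8,10): it rises to 16 then falls. Length 7 is optimal.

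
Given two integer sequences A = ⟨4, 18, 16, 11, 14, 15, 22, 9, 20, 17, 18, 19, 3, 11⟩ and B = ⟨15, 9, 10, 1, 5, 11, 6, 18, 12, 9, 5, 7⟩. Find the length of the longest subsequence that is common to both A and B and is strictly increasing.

2

A longest common strictly increasing subsequence is 9, 11 (length 2); it appears in order in both A and B, and no longer such subsequence exists.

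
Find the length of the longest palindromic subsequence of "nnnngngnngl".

Using dp[i][j] = 2 + dp[i+1][j−1] if the ends match, else max(dp[i+1][j], dp[i][j−1]):
dp[1][11] = 7. A witness is nngngnn at positions 3,4,5,6,7,8,9.

7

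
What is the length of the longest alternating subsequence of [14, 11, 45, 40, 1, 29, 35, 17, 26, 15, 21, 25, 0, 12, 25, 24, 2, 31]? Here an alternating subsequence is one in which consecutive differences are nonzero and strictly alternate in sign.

13

Track the best alternating length ending on an up-step vs a down-step at each position: up/down = 1/1, 1/2, 3/1, 3/4, 1/4, 5/4, 5/4, 5/6, 7/6, 5/8, 9/8, 9/8, 1/10, 11/10, 11/8, 11/12, 11/12, 13/6.
The maximum over both is 13; one such subsequence is 14, 11, 45, 1, 29, 17, 26, 15, 21, 0, 25, 24, 31.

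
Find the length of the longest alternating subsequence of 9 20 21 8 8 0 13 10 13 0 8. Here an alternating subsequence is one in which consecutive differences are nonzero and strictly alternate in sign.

8

Track the best alternating length ending on an up-step vs a down-step at each position: up/down = 1/1, 2/1, 2/1, 1/3, 1/3, 1/3, 4/3, 4/5, 6/3, 1/7, 8/7.
The maximum over both is 8; one such subsequence is 9, 20, 8, 13, 10, 13, 0, 8.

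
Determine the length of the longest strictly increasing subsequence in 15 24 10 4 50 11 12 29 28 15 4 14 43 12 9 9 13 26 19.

5

One longest increasing subsequence is 10, 11, 12, 29, 43 (positions 3,6,7,8,13), of length 5; no longer one exists.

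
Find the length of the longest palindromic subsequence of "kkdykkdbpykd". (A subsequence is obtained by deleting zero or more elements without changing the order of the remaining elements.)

6

Using dp[i][j] = 2 + dp[i+1][j−1] if the ends match, else max(dp[i+1][j], dp[i][j−1]):
dp[1][12] = 6. A witness is dykkyd at positions 3,4,5,6,10,12.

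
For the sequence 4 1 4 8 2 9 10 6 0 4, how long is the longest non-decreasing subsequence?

5

Let dp[i] be the longest non-decreasing subsequence ending at position i. Then dp = [1, 1, 2, 3, 2, 4, 5, 3, 1, 3].
The maximum is 5; one witness is 4, 4, 8, 9, 10 at positions 1,3,4,6,7.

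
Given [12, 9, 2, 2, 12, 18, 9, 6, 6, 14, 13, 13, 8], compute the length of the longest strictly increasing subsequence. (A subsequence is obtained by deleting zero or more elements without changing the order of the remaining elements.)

Scanning left to right, the best length ending at each element is: 12→1, 9→1, 2→1, 2→1, 12→2, 18→3, 9→2, 6→2, 6→2, 14→3, 13→3, 13→3, 8→3.
So the longest increasing subsequence has length 3, e.g. 9, 12, 18.

3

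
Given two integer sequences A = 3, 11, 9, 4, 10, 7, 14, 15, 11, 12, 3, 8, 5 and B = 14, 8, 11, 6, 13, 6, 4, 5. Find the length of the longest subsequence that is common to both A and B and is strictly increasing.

2

For each value that appears in both, track the longest common increasing run ending there.
The best achievable length is 2; one witness is 4, 5 (A-positions 4,13, B-positions 7,8).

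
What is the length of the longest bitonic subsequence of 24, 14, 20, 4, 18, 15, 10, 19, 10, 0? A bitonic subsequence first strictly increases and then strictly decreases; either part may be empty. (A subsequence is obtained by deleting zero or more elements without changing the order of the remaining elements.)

Let inc[i] be the LIS ending at i and dec[i] the longest strictly decreasing subsequence starting at i. inc = [1, 1, 2, 1, 2, 2, 2, 3, 2, 1], dec = [6, 3, 5, 2, 4, 3, 2, 3, 2, 1].
max_i inc[i]+dec[i]−1 = 6, with one witness 24, 20, 18, 15, 10, 0.

6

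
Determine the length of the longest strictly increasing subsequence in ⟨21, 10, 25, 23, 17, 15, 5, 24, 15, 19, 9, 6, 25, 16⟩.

Let dp[i] be the longest increasing subsequence ending at position i. Then dp = [1, 1, 2, 2, 2, 2, 1, 3, 2, 3, 2, 2, 4, 3].
The maximum is 4; one witness is 21, 23, 24, 25 at positions 1,4,8,13.

4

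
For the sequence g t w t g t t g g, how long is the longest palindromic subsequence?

One longest palindromic subsequence is gttgttg (positions 1,2,4,5,6,7,9); it reads the same forward and backward, and the interval DP gives dp[1][9] = 7.

7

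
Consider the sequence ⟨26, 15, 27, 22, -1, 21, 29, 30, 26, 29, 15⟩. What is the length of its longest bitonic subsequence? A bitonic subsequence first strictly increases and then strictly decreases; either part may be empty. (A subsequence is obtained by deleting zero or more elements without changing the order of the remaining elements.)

Let inc[i] be the LIS ending at i and dec[i] the longest strictly decreasing subsequence starting at i. inc = [1, 1, 2, 2, 1, 2, 3, 4, 3, 4, 2], dec = [4, 2, 4, 3, 1, 2, 3, 3, 2, 2, 1].
max_i inc[i]+dec[i]−1 = 6, with one witness 26, 27, 29, 30, 29, 15.

6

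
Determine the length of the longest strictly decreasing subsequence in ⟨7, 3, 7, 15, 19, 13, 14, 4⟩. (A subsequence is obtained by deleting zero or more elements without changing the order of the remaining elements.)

Let dp[i] be the longest decreasing subsequence ending at position i. Then dp = [1, 2, 1, 1, 1, 2, 2, 3].
The maximum is 3; one witness is 15, 13, 4 at positions 4,6,8.

3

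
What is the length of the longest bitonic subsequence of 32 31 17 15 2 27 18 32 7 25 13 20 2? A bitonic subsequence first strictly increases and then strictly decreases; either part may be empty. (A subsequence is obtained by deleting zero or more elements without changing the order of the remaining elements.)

6

Let inc[i] be the LIS ending at i and dec[i] the longest strictly decreasing subsequence starting at i. inc = [1, 1, 1, 1, 1, 2, 2, 3, 2, 3, 3, 4, 1], dec = [6, 5, 4, 3, 1, 4, 3, 4, 2, 3, 2, 2, 1].
max_i inc[i]+dec[i]−1 = 6, with one witness 32, 31, 27, 25, 20, 2.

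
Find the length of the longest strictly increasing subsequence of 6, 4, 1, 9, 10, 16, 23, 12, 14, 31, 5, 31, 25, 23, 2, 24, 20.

Let dp[i] be the longest increasing subsequence ending at position i. Then dp = [1, 1, 1, 2, 3, 4, 5, 4, 5, 6, 2, 6, 6, 6, 2, 7, 6].
The maximum is 7; one witness is 6, 9, 10, 12, 14, 23, 24 at positions 1,4,5,8,9,14,16.

7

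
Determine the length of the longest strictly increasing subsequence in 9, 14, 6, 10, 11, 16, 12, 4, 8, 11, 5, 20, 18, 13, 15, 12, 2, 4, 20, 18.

Let dp[i] be the longest increasing subsequence ending at position i. Then dp = [1, 2, 1, 2, 3, 4, 4, 1, 2, 3, 2, 5, 5, 5, 6, 4, 1, 2, 7, 7].
The maximum is 7; one witness is 9, 10, 11, 12, 13, 15, 20 at positions 1,4,5,7,14,15,19.

7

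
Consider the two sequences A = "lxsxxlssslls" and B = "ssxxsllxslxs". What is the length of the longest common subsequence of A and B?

Backtracking the LCS table gives one alignment: s (A3,B2) → x (A4,B3) → x (A5,B4) → l (A6,B7) → s (A9,B9) → l (A10,B10) → s (A12,B12).
So the longest common subsequence has length 7.

7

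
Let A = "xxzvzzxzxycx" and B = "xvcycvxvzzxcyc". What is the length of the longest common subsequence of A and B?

A longest common subsequence is xxvzzxyc (length 8); the LCS DP confirms no longer common subsequence exists.

8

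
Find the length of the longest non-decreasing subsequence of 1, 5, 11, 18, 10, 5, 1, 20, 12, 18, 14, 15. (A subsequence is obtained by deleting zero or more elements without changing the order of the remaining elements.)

One longest non-decreasing subsequence is 1, 5, 11, 12, 14, 15 (positions 1,2,3,9,11,12), of length 6; no longer one exists.

6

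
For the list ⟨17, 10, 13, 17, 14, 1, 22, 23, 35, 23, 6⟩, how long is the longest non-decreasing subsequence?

6

One longest non-decreasing subsequence is 10, 13, 17, 22, 23, 35 (positions 2,3,4,7,8,9), of length 6; no longer one exists.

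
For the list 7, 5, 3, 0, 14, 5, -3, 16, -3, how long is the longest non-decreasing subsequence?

3

One longest non-decreasing subsequence is 7, 14, 16 (positions 1,5,8), of length 3; no longer one exists.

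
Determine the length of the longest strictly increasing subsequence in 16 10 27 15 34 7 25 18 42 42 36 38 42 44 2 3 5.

Let dp[i] be the longest increasing subsequence ending at position i. Then dp = [1, 1, 2, 2, 3, 1, 3, 3, 4, 4, 4, 5, 6, 7, 1, 2, 3].
The maximum is 7; one witness is 16, 27, 34, 36, 38, 42, 44 at positions 1,3,5,11,12,13,14.

7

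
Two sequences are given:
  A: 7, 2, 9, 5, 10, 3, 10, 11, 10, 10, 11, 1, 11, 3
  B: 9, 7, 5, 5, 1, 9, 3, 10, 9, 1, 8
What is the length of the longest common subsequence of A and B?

5

Backtracking the LCS table gives one alignment: 7 (A1,B2) → 9 (A3,B6) → 3 (A6,B7) → 10 (A7,B8) → 1 (A12,B10).
So the longest common subsequence has length 5.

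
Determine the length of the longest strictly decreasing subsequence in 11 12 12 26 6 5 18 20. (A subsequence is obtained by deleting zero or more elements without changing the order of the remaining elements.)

3

Scanning left to right, the best length ending at each element is: 11→1, 12→1, 12→1, 26→1, 6→2, 5→3, 18→2, 20→2.
So the longest decreasing subsequence has length 3, e.g. 11, 6, 5.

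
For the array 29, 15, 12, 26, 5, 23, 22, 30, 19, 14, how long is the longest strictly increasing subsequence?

3

Let dp[i] be the longest increasing subsequence ending at position i. Then dp = [1, 1, 1, 2, 1, 2, 2, 3, 2, 2].
The maximum is 3; one witness is 15, 26, 30 at positions 2,4,8.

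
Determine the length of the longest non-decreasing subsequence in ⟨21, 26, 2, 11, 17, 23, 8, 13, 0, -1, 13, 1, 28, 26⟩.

Scanning left to right, the best length ending at each element is: 21→1, 26→2, 2→1, 11→2, 17→3, 23→4, 8→2, 13→3, 0→1, -1→1, 13→4, 1→2, 28→5, 26→5.
So the longest non-decreasing subsequence has length 5, e.g. 2, 11, 17, 23, 28.

5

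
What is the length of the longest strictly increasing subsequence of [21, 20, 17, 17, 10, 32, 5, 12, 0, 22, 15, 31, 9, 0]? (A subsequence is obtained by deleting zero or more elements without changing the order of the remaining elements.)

One longest increasing subsequence is 10, 12, 22, 31 (positions 5,8,10,12), of length 4; no longer one exists.

4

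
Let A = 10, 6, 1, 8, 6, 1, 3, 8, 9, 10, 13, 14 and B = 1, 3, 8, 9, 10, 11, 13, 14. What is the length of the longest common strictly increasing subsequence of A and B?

For each value that appears in both, track the longest common increasing run ending there.
The best achievable length is 7; one witness is 1, 3, 8, 9, 10, 13, 14 (A-positions 3,7,8,9,10,11,12, B-positions 1,2,3,4,5,7,8).

7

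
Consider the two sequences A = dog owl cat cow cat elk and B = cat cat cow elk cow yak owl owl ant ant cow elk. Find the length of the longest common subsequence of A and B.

A longest common subsequence is owl, cow, elk (length 3); the LCS DP confirms no longer common subsequence exists.

3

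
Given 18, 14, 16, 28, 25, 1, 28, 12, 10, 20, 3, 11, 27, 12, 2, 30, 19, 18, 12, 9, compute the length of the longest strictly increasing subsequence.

Let dp[i] be the longest increasing subsequence ending at position i. Then dp = [1, 1, 2, 3, 3, 1, 4, 2, 2, 3, 2, 3, 4, 4, 2, 5, 5, 5, 4, 3].
The maximum is 5; one witness is 14, 16, 25, 28, 30 at positions 2,3,5,7,16.

5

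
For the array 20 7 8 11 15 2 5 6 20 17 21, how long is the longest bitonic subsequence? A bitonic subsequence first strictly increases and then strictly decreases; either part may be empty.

One longest bitonic subsequence is 7, 8, 11, 15, 20, 17 (positions 2,3,4,5,9,10): it rises to 20 then falls. Length 6 is optimal.

6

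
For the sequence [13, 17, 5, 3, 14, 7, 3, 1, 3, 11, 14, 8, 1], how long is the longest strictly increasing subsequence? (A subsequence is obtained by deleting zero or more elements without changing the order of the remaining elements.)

Let dp[i] be the longest increasing subsequence ending at position i. Then dp = [1, 2, 1, 1, 2, 2, 1, 1, 2, 3, 4, 3, 1].
The maximum is 4; one witness is 5, 7, 11, 14 at positions 3,6,10,11.

4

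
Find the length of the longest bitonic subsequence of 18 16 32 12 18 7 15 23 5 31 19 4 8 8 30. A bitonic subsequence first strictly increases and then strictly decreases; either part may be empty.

6

Let inc[i] be the LIS ending at i and dec[i] the longest strictly decreasing subsequence starting at i. inc = [1, 1, 2, 1, 2, 1, 2, 3, 1, 4, 3, 1, 2, 2, 4], dec = [6, 5, 5, 4, 4, 3, 3, 3, 2, 3, 2, 1, 1, 1, 1].
max_i inc[i]+dec[i]−1 = 6, with one witness 18, 16, 12, 7, 5, 4.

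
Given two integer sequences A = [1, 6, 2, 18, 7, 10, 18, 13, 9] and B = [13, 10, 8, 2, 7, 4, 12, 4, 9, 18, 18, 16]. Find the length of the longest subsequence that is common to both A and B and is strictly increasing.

For each value that appears in both, track the longest common increasing run ending there.
The best achievable length is 3; one witness is 2, 7, 9 (A-positions 3,5,9, B-positions 4,5,9).

3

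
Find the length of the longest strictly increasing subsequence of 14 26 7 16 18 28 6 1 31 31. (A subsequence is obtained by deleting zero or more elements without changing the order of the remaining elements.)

Let dp[i] be the longest increasing subsequence ending at position i. Then dp = [1, 2, 1, 2, 3, 4, 1, 1, 5, 5].
The maximum is 5; one witness is 14, 16, 18, 28, 31 at positions 1,4,5,6,9.

5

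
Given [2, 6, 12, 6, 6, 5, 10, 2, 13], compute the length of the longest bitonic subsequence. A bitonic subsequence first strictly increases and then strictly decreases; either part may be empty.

6

Let inc[i] be the LIS ending at i and dec[i] the longest strictly decreasing subsequence starting at i. inc = [1, 2, 3, 2, 2, 2, 3, 1, 4], dec = [1, 3, 4, 3, 3, 2, 2, 1, 1].
max_i inc[i]+dec[i]−1 = 6, with one witness 2, 6, 12, 6, 5, 2.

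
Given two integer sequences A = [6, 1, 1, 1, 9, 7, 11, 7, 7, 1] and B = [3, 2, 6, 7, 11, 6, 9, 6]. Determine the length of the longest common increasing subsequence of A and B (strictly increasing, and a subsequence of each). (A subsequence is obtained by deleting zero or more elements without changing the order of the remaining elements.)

3

A longest common strictly increasing subsequence is 6, 7, 11 (length 3); it appears in order in both A and B, and no longer such subsequence exists.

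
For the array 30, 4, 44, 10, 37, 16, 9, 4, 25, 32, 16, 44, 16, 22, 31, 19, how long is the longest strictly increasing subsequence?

6

Scanning left to right, the best length ending at each element is: 30→1, 4→1, 44→2, 10→2, 37→3, 16→3, 9→2, 4→1, 25→4, 32→5, 16→3, 44→6, 16→3, 22→4, 31→5, 19→4.
So the longest increasing subsequence has length 6, e.g. 4, 10, 16, 25, 32, 44.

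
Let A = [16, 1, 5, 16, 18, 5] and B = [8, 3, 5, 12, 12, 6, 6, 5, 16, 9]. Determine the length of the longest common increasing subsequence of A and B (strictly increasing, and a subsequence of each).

2

A longest common strictly increasing subsequence is 5, 16 (length 2); it appears in order in both A and B, and no longer such subsequence exists.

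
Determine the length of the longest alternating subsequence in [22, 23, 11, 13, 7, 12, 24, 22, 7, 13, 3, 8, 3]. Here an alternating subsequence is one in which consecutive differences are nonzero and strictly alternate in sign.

Track the best alternating length ending on an up-step vs a down-step at each position: up/down = 1/1, 2/1, 1/3, 4/3, 1/5, 6/5, 6/1, 6/7, 1/7, 8/7, 1/9, 10/9, 1/11.
The maximum over both is 11; one such subsequence is 22, 23, 11, 13, 7, 12, 7, 13, 3, 8, 3.

11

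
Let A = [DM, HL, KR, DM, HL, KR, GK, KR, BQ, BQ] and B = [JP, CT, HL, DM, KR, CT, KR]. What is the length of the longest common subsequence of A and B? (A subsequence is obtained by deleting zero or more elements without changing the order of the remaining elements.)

Backtracking the LCS table gives one alignment: HL (A2,B3) → DM (A4,B4) → KR (A6,B5) → KR (A8,B7).
So the longest common subsequence has length 4.

4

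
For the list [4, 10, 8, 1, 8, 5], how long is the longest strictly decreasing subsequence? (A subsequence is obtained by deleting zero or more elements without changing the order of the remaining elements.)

3

One longest decreasing subsequence is 10, 8, 1 (positions 2,3,4), of length 3; no longer one exists.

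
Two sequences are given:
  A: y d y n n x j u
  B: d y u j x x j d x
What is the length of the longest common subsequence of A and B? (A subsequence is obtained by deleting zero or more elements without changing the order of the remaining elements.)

4

Backtracking the LCS table gives one alignment: d (A2,B1) → y (A3,B2) → x (A6,B6) → j (A7,B7).
So the longest common subsequence has length 4.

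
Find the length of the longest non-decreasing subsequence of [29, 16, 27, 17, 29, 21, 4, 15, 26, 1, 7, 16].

Let dp[i] be the longest non-decreasing subsequence ending at position i. Then dp = [1, 1, 2, 2, 3, 3, 1, 2, 4, 1, 2, 3].
The maximum is 4; one witness is 16, 17, 21, 26 at positions 2,4,6,9.

4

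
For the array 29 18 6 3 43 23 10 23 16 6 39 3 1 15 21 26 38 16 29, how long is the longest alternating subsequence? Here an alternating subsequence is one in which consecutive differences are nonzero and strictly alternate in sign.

11

A longest alternating subsequence is 29, 18, 43, 10, 23, 16, 39, 3, 21, 16, 29 (positions 1,2,5,7,8,9,11,12,15,18,19); its 10 consecutive differences strictly alternate in sign, and length 11 is optimal.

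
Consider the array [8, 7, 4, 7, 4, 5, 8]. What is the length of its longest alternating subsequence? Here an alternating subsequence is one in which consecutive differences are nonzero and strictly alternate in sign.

Track the best alternating length ending on an up-step vs a down-step at each position: up/down = 1/1, 1/2, 1/2, 3/2, 1/4, 5/4, 5/1.
The maximum over both is 5; one such subsequence is 8, 4, 7, 4, 5.

5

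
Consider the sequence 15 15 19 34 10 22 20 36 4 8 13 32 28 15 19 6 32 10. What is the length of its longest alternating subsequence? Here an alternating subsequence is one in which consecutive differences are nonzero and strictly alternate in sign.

13

A longest alternating subsequence is 15, 19, 10, 22, 20, 36, 4, 32, 15, 19, 6, 32, 10 (positions 1,3,5,6,7,8,9,12,14,15,16,17,18); its 12 consecutive differences strictly alternate in sign, and length 13 is optimal.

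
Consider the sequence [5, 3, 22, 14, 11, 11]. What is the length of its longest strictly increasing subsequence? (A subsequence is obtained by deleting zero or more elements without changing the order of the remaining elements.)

Scanning left to right, the best length ending at each element is: 5→1, 3→1, 22→2, 14→2, 11→2, 11→2.
So the longest increasing subsequence has length 2, e.g. 5, 22.

2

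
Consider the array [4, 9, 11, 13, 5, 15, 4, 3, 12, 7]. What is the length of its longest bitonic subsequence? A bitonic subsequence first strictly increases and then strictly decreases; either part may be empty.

One longest bitonic subsequence is 4, 9, 11, 13, 5, 4, 3 (positions 1,2,3,4,5,7,8): it rises to 13 then falls. Length 7 is optimal.

7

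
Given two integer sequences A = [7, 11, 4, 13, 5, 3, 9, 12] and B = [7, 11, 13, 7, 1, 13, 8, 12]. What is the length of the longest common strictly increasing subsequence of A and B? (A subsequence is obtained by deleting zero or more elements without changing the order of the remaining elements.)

3

A longest common strictly increasing subsequence is 7, 11, 13 (length 3); it appears in order in both A and B, and no longer such subsequence exists.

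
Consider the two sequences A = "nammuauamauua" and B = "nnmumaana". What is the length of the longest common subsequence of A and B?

6

Backtracking the LCS table gives one alignment: n (A1,B2) → m (A3,B3) → m (A4,B5) → a (A6,B6) → a (A8,B7) → a (A13,B9).
So the longest common subsequence has length 6.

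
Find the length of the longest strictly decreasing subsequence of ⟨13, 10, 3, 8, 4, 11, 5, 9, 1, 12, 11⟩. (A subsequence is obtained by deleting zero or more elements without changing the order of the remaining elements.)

Let dp[i] be the longest decreasing subsequence ending at position i. Then dp = [1, 2, 3, 3, 4, 2, 4, 3, 5, 2, 3].
The maximum is 5; one witness is 13, 10, 8, 4, 1 at positions 1,2,4,5,9.

5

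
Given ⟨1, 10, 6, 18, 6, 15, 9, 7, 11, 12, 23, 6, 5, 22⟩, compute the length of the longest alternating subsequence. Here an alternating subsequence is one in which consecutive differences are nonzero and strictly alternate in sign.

10

A longest alternating subsequence is 1, 10, 6, 18, 6, 15, 9, 11, 6, 22 (positions 1,2,3,4,5,6,7,9,12,14); its 9 consecutive differences strictly alternate in sign, and length 10 is optimal.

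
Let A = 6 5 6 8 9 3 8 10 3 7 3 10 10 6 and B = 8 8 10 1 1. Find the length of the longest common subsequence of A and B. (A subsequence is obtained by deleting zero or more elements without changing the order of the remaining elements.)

3

Backtracking the LCS table gives one alignment: 8 (A4,B1) → 8 (A7,B2) → 10 (A8,B3).
So the longest common subsequence has length 3.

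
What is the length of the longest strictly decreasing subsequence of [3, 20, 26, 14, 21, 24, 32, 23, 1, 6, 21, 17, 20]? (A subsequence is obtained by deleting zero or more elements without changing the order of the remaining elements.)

5

Let dp[i] be the longest decreasing subsequence ending at position i. Then dp = [1, 1, 1, 2, 2, 2, 1, 3, 4, 4, 4, 5, 5].
The maximum is 5; one witness is 26, 24, 23, 21, 17 at positions 3,6,8,11,12.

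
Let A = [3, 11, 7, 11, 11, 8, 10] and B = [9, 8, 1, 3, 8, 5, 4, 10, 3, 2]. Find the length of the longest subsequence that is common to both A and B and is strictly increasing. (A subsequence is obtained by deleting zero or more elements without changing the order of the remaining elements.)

3

A longest common strictly increasing subsequence is 3, 8, 10 (length 3); it appears in order in both A and B, and no longer such subsequence exists.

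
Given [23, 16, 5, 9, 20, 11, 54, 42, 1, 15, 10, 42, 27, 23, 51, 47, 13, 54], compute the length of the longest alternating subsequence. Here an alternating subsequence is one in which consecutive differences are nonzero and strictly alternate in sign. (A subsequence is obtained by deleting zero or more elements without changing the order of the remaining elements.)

Track the best alternating length ending on an up-step vs a down-step at each position: up/down = 1/1, 1/2, 1/2, 3/2, 3/2, 3/4, 5/1, 5/6, 1/6, 7/6, 7/8, 9/6, 9/10, 9/10, 11/6, 11/12, 9/12, 13/1.
The maximum over both is 13; one such subsequence is 23, 16, 20, 11, 54, 1, 15, 10, 42, 27, 51, 47, 54.

13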